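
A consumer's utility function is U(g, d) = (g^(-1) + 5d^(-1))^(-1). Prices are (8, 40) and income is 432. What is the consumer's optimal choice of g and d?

g* = 9, d* = 9

For CES with ρ = -1, MRS = (1/5)·(d/g)^2.
Tangency: set MRS = p_g/p_d = 8/40 = 0.2.
So (d/g)^2 = 1; taking the square root, d/g = 1, i.e. d = g.
Substitute into the budget 8·g + 40·d = 432: 48·g = 432, so g* = 9 and d* = 9.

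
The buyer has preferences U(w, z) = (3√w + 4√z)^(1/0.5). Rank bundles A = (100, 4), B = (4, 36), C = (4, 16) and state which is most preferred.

Bundle A

Evaluate utility at each bundle:
U(A) = 1444.000.
U(B) = 900.000.
U(C) = 484.000.
Highest utility is A, so A ≻ B ≻ C.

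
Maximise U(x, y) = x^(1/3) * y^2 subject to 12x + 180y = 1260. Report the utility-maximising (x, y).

MU_x = 1/3·x^(-2/3)·y^2 and MU_y = 2·x^(1/3)·y.
MRS = MU_x/MU_y = (1/6)·y/x.
Tangency: set MRS = p_x/p_y = 12/180 = 1/15.
So (1/6)·y/x = 1/15, i.e. y = 0.4·x.
Substitute into the budget 12·x + 180·y = 1260: 84·x = 1260, so x* = 15.
Then y* = 0.4·15 = 6.

x* = 15, y* = 6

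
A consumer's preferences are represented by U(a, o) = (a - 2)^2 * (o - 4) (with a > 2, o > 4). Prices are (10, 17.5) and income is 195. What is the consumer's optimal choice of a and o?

MU_a = 2·(a−2)·(o−4), MU_o = (a−2)^2.
MRS = (2/1)·(o−4)/(a−2).
Tangency: set MRS = p_a/p_o = 10/17.5 = 4/7.
So (2/1)·(o − 4)/(a − 2) = 4/7, i.e. (o − 4) = (2/7)·(a − 2).
Rewrite the budget in excess-of-subsistence terms: 10·(a − 2) + 17.5·(o − 4) = 195 − 10·2 − 17.5·4 = 105.
Substituting, 15·(a − 2) = 105, so a − 2 = 7 and a* = 9.
Then o − 4 = (2/7)·7 = 2, so o* = 6.

a* = 9, o* = 6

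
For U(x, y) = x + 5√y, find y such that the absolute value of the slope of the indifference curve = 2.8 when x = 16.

MU_x = 1, MU_y = 5/(2√y).
MRS = 1 ÷ (5/(2√y)).
MRS depends only on y: 0.4·√y = 2.8 ⇒ √y = 2.8/0.4 = 7 ⇒ y = 49.

y = 49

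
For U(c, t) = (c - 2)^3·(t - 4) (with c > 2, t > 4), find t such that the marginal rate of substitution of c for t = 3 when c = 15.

MU_c = 3·(c−2)^2·(t−4), MU_t = (c−2)^3.
MRS = (3/1)·(t−4)/(c−2).
Substitute c = 15: MRS = (t − 4)/(13/3). Setting this equal to 3 gives t − 4 = 3·(13/3) = 13, so t = 17.

t = 17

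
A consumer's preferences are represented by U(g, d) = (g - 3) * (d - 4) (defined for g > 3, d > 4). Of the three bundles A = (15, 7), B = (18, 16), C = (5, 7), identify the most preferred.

Bundle B

Evaluate utility at each bundle:
U(A) = 36.
U(B) = 180.
U(C) = 6.
Highest utility is B, so B ≻ A ≻ C.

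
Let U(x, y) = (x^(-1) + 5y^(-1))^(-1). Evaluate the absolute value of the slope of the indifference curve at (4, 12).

For CES with ρ = -1, MRS = (1/5)·(y/x)^2.
At (4, 12): MRS = 1.8.
So at (4, 12) the consumer would give up 1.8 units of y for one more unit of x.

MRS = 1.8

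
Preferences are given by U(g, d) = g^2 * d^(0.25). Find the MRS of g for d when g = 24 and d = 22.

MU_g = 2·g·d^(0.25) and MU_d = 0.25·g^2·d^(-0.75).
MRS = MU_g/MU_d = (8)·d/g.
At (24, 22): MRS = 22/3.
The indifference curve has slope −22/3 at this bundle.

MRS = 22/3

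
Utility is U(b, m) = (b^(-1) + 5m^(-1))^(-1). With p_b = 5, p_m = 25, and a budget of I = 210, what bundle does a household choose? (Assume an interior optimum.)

b* = 7, m* = 7

For CES with ρ = -1, MRS = (1/5)·(m/b)^2.
Tangency: set MRS = p_b/p_m = 5/25 = 0.2.
So (m/b)^2 = 1; taking the square root, m/b = 1, i.e. m = b.
Substitute into the budget 5·b + 25·m = 210: 30·b = 210, so b* = 7 and m* = 7.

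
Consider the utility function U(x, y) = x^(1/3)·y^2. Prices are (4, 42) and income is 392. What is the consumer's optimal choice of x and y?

MU_x = 1/3·x^(-2/3)·y^2 and MU_y = 2·x^(1/3)·y.
MRS = MU_x/MU_y = (1/6)·y/x.
Tangency: set MRS = p_x/p_y = 4/42 = 2/21.
So (1/6)·y/x = 2/21, i.e. y = (4/7)·x.
Substitute into the budget 4·x + 42·y = 392: 28·x = 392, so x* = 14.
Then y* = (4/7)·14 = 8.

x* = 14, y* = 8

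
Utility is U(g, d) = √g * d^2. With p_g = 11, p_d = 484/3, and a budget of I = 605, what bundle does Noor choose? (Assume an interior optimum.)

g* = 11, d* = 3

MU_g = 0.5·g^(-0.5)·d^2 and MU_d = 2·√g·d.
MRS = MU_g/MU_d = (0.25)·d/g.
Tangency: set MRS = p_g/p_d = 11/(484/3) = 3/44.
So (0.25)·d/g = 3/44, i.e. d = (3/11)·g.
Substitute into the budget 11·g + (484/3)·d = 605: 55·g = 605, so g* = 11.
Then d* = (3/11)·11 = 3.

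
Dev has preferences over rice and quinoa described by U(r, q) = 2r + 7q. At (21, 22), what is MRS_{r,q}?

MU_r = 2, MU_q = 7, so MRS = 2/7 at every bundle.
At (21, 22): MRS = 2/7.
That is, one extra unit of r is worth 2/7 units of q at the margin.

MRS = 2/7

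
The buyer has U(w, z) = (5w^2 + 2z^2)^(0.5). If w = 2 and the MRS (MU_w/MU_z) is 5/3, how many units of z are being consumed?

z = 3

For CES with ρ = 2, MRS = (5/2)·(z/w)^(-1).
Setting (5/2)·(z/2)^(-1) = 5/3 gives (z/2)^(-1) = 2/3, so z/2 = 1.5 and z = 3.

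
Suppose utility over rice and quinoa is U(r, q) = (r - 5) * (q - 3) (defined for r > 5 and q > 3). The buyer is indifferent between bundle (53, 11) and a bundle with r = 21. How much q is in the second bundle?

U(53, 11) = 384.
Set U(21, q) = 384 and solve.
With r = 21: (21 − 5) = 16, so (q − 3) = 384/16 = 24.
So q = 3 + 24 = 27.
Check: U(21, 27) = 384.

q = 27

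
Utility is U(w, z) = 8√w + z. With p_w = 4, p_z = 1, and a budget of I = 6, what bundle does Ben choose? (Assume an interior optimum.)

w* = 1, z* = 2

MU_w = 8/(2√w), MU_z = 1.
MRS = 8/(2√w) ÷ 1.
Tangency: set MRS = p_w/p_z = 4/1 = 4.
MRS depends only on w: 4/√w = 4 ⇒ √w = 4/4 = 1 ⇒ w* = 1.
From the budget, 1·z = 6 − 4·1 = 2, so z* = 2.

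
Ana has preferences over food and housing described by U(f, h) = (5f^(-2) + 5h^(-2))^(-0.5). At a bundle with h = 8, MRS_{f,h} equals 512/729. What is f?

For CES with ρ = -2, MRS = (h/f)^3.
Setting (8/f)^3 = 512/729 gives 8/f = 8/9 and f = 9.

f = 9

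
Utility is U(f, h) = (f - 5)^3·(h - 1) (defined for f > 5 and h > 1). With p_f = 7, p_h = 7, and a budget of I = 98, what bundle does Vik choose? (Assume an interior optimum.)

MU_f = 3·(f−5)^2·(h−1), MU_h = (f−5)^3.
MRS = (3/1)·(h−1)/(f−5).
Tangency: set MRS = p_f/p_h = 7/7 = 1.
So (3/1)·(h − 1)/(f − 5) = 1, i.e. (h − 1) = (1/3)·(f − 5).
Rewrite the budget in excess-of-subsistence terms: 7·(f − 5) + 7·(h − 1) = 98 − 7·5 − 7·1 = 56.
Substituting, (28/3)·(f − 5) = 56, so f − 5 = 6 and f* = 11.
Then h − 1 = (1/3)·6 = 2, so h* = 3.

f* = 11, h* = 3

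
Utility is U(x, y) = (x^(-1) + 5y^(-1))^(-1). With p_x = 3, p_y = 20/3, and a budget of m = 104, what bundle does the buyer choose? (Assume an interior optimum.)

For CES with ρ = -1, MRS = (1/5)·(y/x)^2.
Tangency: set MRS = p_x/p_y = 3/(20/3) = 0.45.
So (y/x)^2 = 2.25; taking the square root, y/x = 1.5, i.e. y = 1.5·x.
Substitute into the budget 3·x + (20/3)·y = 104: 13·x = 104, so x* = 8 and y* = 1.5·8 = 12.

x* = 8, y* = 12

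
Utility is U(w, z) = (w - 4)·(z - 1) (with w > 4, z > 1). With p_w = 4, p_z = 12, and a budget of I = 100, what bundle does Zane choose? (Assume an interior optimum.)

w* = 13, z* = 4

MU_w = (z−1), MU_z = (w−4).
MRS = (z−1)/(w−4).
Tangency: set MRS = p_w/p_z = 4/12 = 1/3.
So (z − 1)/(w − 4) = 1/3, i.e. (z − 1) = (1/3)·(w − 4).
Rewrite the budget in excess-of-subsistence terms: 4·(w − 4) + 12·(z − 1) = 100 − 4·4 − 12·1 = 72.
Substituting, 8·(w − 4) = 72, so w − 4 = 9 and w* = 13.
Then z − 1 = (1/3)·9 = 3, so z* = 4.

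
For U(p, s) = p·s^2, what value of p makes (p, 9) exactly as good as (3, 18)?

p = 12

U(3, 18) = 972.
Set U(p, 9) = 972 and solve.
With s = 9: 9^2 = 81, so p = 972/81 = 12.
Check: U(12, 9) = 972.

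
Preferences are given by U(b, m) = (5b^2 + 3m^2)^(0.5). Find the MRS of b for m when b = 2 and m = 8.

For CES with ρ = 2, MRS = (5/3)·(m/b)^(-1).
At (2, 8): MRS = 5/12.
The indifference curve has slope −5/12 at this bundle.

MRS = 5/12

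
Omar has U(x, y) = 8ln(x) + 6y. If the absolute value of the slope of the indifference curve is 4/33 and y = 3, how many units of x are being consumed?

MU_x = 8/x, MU_y = 6.
MRS = 8/x ÷ 6.
MRS depends only on x: (4/3)/x = 4/33 ⇒ x = (4/3)/(4/33) = 11.

x = 11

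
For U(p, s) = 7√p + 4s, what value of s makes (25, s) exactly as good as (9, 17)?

s = 13.5

U(9, 17) = 89.
Set U(25, s) = 89 and solve.
With p = 25: √25 = 5, so 4s = 89 − 7·5 = 54 and s = 13.5.
Check: U(25, 13.5) = 89.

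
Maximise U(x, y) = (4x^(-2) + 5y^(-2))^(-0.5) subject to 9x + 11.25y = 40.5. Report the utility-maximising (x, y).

x* = 2, y* = 2

For CES with ρ = -2, MRS = (4/5)·(y/x)^3.
Tangency: set MRS = p_x/p_y = 9/11.25 = 0.8.
So (y/x)^3 = 1; taking the cube root, y/x = 1, i.e. y = x.
Substitute into the budget 9·x + 11.25·y = 40.5: 20.25·x = 40.5, so x* = 2 and y* = 2.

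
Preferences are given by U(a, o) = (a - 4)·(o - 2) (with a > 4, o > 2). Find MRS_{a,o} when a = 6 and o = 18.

MU_a = (o−2), MU_o = (a−4).
MRS = (o−2)/(a−4).
At (6, 18): MRS = 8.
The indifference curve has slope −8 at this bundle.

MRS = 8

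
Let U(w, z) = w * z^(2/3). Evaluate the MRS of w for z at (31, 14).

MU_w = z^(2/3) and MU_z = 2/3·w·z^(-1/3).
MRS = MU_w/MU_z = (1.5)·z/w.
At (31, 14): MRS = 21/31.
The indifference curve has slope −21/31 at this bundle.

MRS = 21/31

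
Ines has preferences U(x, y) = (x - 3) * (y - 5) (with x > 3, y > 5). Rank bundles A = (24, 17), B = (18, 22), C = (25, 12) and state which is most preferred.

Bundle B

Evaluate utility at each bundle:
U(A) = 252.
U(B) = 255.
U(C) = 154.
Highest utility is B, so B ≻ A ≻ C.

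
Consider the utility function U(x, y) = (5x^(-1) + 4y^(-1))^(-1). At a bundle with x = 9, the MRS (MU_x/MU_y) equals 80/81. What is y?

y = 8

For CES with ρ = -1, MRS = (5/4)·(y/x)^2.
Setting (5/4)·(y/9)^2 = 80/81 gives (y/9)^2 = 64/81, so y/9 = 8/9 and y = 8.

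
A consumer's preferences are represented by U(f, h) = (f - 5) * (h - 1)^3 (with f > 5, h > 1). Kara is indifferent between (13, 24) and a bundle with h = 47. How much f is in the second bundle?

U(13, 24) = 97336.
Set U(f, 47) = 97336 and solve.
With h = 47: (47 − 1)^3 = 97336, so (f − 5) = 97336/97336 = 1.
So f = 5 + 1 = 6.
Check: U(6, 47) = 97336.

f = 6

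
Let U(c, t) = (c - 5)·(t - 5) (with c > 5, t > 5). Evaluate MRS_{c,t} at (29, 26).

MU_c = (t−5), MU_t = (c−5).
MRS = (t−5)/(c−5).
At (29, 26): MRS = 0.875.
The indifference curve has slope −0.875 at this bundle.

MRS = 0.875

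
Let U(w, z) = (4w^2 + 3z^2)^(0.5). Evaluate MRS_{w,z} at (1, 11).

For CES with ρ = 2, MRS = (4/3)·(z/w)^(-1).
At (1, 11): MRS = 4/33.
That is, one extra unit of w is worth 4/33 units of z at the margin.

MRS = 4/33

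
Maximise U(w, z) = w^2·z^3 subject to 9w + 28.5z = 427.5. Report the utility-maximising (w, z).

MU_w = 2·w·z^3 and MU_z = 3·w^2·z^2.
MRS = MU_w/MU_z = (2/3)·z/w.
Tangency: set MRS = p_w/p_z = 9/28.5 = 6/19.
So (2/3)·z/w = 6/19, i.e. z = (9/19)·w.
Substitute into the budget 9·w + 28.5·z = 427.5: 22.5·w = 427.5, so w* = 19.
Then z* = (9/19)·19 = 9.

w* = 19, z* = 9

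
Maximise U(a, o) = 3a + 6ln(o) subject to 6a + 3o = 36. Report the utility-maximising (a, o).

MU_a = 3, MU_o = 6/o.
MRS = 3 ÷ (6/o).
Tangency: set MRS = p_a/p_o = 6/3 = 2.
MRS depends only on o: 0.5·o = 2 ⇒ o* = 2/0.5 = 4.
From the budget, 6·a = 36 − 3·4 = 24, so a* = 4.

a* = 4, o* = 4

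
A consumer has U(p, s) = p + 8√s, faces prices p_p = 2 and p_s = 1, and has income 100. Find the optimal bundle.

MU_p = 1, MU_s = 8/(2√s).
MRS = 1 ÷ (8/(2√s)).
Tangency: set MRS = p_p/p_s = 2/1 = 2.
MRS depends only on s: 0.25·√s = 2 ⇒ √s = 2/0.25 = 8 ⇒ s* = 64.
From the budget, 2·p = 100 − 1·64 = 36, so p* = 18.

p* = 18, s* = 64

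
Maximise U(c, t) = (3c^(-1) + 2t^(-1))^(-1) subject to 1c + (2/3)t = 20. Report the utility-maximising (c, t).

For CES with ρ = -1, MRS = (3/2)·(t/c)^2.
Tangency: set MRS = p_c/p_t = 1/(2/3) = 1.5.
So (t/c)^2 = 1; taking the square root, t/c = 1, i.e. t = c.
Substitute into the budget 1·c + (2/3)·t = 20: (5/3)·c = 20, so c* = 12 and t* = 12.

c* = 12, t* = 12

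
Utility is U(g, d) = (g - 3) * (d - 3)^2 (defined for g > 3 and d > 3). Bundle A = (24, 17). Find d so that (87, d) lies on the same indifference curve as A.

d = 10

U(24, 17) = 4116.
Set U(87, d) = 4116 and solve.
With g = 87: (87 − 3) = 84, so (d − 3)^2 = 4116/84 = 49.
Taking the square root (with d > 3): d − 3 = 7, so d = 10.
Check: U(87, 10) = 4116.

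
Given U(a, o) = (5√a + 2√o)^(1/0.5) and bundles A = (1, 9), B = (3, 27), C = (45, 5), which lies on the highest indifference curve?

Bundle C

Evaluate utility at each bundle:
U(A) = 121.000.
U(B) = 363.000.
U(C) = 1445.000.
Highest utility is C, so C ≻ B ≻ A.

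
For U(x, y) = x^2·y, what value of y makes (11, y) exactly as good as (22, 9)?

U(22, 9) = 4356.
Set U(11, y) = 4356 and solve.
With x = 11: 11^2 = 121, so y = 4356/121 = 36.
Check: U(11, 36) = 4356.

y = 36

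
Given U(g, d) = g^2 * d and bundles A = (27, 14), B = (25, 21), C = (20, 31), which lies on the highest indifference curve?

Evaluate utility at each bundle:
U(A) = 10206.
U(B) = 13125.
U(C) = 12400.
Highest utility is B, so B ≻ C ≻ A.

Bundle B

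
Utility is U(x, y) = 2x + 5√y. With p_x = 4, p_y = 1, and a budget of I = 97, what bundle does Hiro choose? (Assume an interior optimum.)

MU_x = 2, MU_y = 5/(2√y).
MRS = 2 ÷ (5/(2√y)).
Tangency: set MRS = p_x/p_y = 4/1 = 4.
MRS depends only on y: 0.8·√y = 4 ⇒ √y = 4/0.8 = 5 ⇒ y* = 25.
From the budget, 4·x = 97 − 1·25 = 72, so x* = 18.

x* = 18, y* = 25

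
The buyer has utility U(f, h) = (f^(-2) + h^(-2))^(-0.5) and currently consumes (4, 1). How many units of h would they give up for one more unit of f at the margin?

MRS = 1/64

For CES with ρ = -2, MRS = (h/f)^3.
At (4, 1): MRS = 1/64.
So at (4, 1) the consumer would give up 1/64 units of h for one more unit of f.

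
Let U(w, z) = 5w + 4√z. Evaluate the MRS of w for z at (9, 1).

MU_w = 5, MU_z = 4/(2√z).
MRS = 5 ÷ (4/(2√z)).
At (9, 1): MRS = 2.5.
So at (9, 1) the consumer would give up 2.5 units of z for one more unit of w.

MRS = 2.5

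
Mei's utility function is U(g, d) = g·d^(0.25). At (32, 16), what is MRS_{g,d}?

MRS = 2

MU_g = d^(0.25) and MU_d = 0.25·g·d^(-0.75).
MRS = MU_g/MU_d = (4)·d/g.
At (32, 16): MRS = 2.
So at (32, 16) the consumer would give up 2 units of d for one more unit of g.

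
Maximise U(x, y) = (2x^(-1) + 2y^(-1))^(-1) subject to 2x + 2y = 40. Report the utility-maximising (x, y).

For CES with ρ = -1, MRS = (y/x)^2.
Tangency: set MRS = p_x/p_y = 2/2 = 1.
So (y/x)^2 = 1; taking the square root, y/x = 1, i.e. y = x.
Substitute into the budget 2·x + 2·y = 40: 4·x = 40, so x* = 10 and y* = 10.

x* = 10, y* = 10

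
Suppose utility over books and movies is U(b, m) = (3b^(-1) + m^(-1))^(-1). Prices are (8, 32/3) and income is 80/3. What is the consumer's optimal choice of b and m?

b* = 2, m* = 1

For CES with ρ = -1, MRS = (3/1)·(m/b)^2.
Tangency: set MRS = p_b/p_m = 8/(32/3) = 0.75.
So (m/b)^2 = 0.25; taking the square root, m/b = 0.5, i.e. m = 0.5·b.
Substitute into the budget 8·b + (32/3)·m = 80/3: (40/3)·b = 80/3, so b* = 2 and m* = 0.5·2 = 1.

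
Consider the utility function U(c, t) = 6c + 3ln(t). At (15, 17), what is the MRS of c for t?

MRS = 34

MU_c = 6, MU_t = 3/t.
MRS = 6 ÷ (3/t).
At (15, 17): MRS = 34.
That is, one extra unit of c is worth 34 units of t at the margin.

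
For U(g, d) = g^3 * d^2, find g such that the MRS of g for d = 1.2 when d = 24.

MU_g = 3·g^2·d^2 and MU_d = 2·g^3·d.
MRS = MU_g/MU_d = (3/2)·d/g.
Substitute d = 24: MRS = 36/g. Setting 36/g = 1.2 gives g = 36/1.2 = 30.

g = 30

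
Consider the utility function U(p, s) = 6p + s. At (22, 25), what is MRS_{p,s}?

MRS = 6

MU_p = 6, MU_s = 1, so MRS = 6/1 = 6 at every bundle.
At (22, 25): MRS = 6.
That is, one extra unit of p is worth 6 units of s at the margin.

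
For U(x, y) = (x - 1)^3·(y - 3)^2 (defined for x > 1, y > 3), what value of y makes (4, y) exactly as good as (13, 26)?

U(13, 26) = 914112.
Set U(4, y) = 914112 and solve.
With x = 4: (4 − 1)^3 = 27, so (y − 3)^2 = 914112/27 = 33856.
Taking the square root (with y > 3): y − 3 = 184, so y = 187.
Check: U(4, 187) = 914112.

y = 187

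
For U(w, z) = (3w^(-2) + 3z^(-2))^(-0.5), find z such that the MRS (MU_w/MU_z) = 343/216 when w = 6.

z = 7

For CES with ρ = -2, MRS = (z/w)^3.
Setting (z/6)^3 = 343/216 gives z/6 = 7/6 and z = 7.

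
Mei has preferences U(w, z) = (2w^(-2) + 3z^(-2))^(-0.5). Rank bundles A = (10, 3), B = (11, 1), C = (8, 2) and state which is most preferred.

Evaluate utility at each bundle:
U(A) = 1.682.
U(B) = 0.576.
U(C) = 1.131.
Highest utility is A, so A ≻ C ≻ B.

Bundle A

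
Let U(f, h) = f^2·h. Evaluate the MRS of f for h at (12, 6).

MU_f = 2·f·h and MU_h = f^2.
MRS = MU_f/MU_h = (2/1)·h/f.
At (12, 6): MRS = 1.
That is, one extra unit of f is worth 1 units of h at the margin.

MRS = 1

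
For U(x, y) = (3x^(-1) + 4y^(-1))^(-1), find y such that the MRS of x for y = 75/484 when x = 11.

y = 5

For CES with ρ = -1, MRS = (3/4)·(y/x)^2.
Setting (3/4)·(y/11)^2 = 75/484 gives (y/11)^2 = 25/121, so y/11 = 5/11 and y = 5.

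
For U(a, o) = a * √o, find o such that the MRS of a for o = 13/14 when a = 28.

MU_a = √o and MU_o = 0.5·a·o^(-0.5).
MRS = MU_a/MU_o = (2)·o/a.
Substitute a = 28: MRS = o/14. Setting o/14 = 13/14 gives o = (13/14)·14 = 13.

o = 13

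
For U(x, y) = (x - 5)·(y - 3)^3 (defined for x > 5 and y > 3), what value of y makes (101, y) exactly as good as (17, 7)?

U(17, 7) = 768.
Set U(101, y) = 768 and solve.
With x = 101: (101 − 5) = 96, so (y − 3)^3 = 768/96 = 8.
Taking the cube root (with y > 3): y − 3 = 2, so y = 5.
Check: U(101, 5) = 768.

y = 5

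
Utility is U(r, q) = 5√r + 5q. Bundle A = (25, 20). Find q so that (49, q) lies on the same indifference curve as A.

U(25, 20) = 125.
Set U(49, q) = 125 and solve.
With r = 49: √49 = 7, so 5q = 125 − 5·7 = 90 and q = 18.
Check: U(49, 18) = 125.

q = 18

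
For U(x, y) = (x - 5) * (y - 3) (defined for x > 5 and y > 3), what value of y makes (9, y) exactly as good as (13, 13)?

U(13, 13) = 80.
Set U(9, y) = 80 and solve.
With x = 9: (9 − 5) = 4, so (y − 3) = 80/4 = 20.
So y = 3 + 20 = 23.
Check: U(9, 23) = 80.

y = 23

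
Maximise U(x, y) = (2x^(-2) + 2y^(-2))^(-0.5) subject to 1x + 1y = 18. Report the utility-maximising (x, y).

For CES with ρ = -2, MRS = (y/x)^3.
Tangency: set MRS = p_x/p_y = 1/1 = 1.
So (y/x)^3 = 1; taking the cube root, y/x = 1, i.e. y = x.
Substitute into the budget 1·x + 1·y = 18: 2·x = 18, so x* = 9 and y* = 9.

x* = 9, y* = 9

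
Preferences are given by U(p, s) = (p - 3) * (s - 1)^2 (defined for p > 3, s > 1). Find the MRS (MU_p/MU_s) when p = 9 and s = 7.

MU_p = (s−1)^2, MU_s = 2·(p−3)·(s−1).
MRS = (1/2)·(s−1)/(p−3).
At (9, 7): MRS = 0.5.
The indifference curve has slope −0.5 at this bundle.

MRS = 0.5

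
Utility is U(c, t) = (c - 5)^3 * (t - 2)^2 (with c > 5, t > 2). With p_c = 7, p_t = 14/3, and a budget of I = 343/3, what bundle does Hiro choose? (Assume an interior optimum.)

MU_c = 3·(c−5)^2·(t−2)^2, MU_t = 2·(c−5)^3·(t−2).
MRS = (3/2)·(t−2)/(c−5).
Tangency: set MRS = p_c/p_t = 7/(14/3) = 1.5.
So (3/2)·(t − 2)/(c − 5) = 1.5, i.e. (t − 2) = (c − 5).
Rewrite the budget in excess-of-subsistence terms: 7·(c − 5) + (14/3)·(t − 2) = 343/3 − 7·5 − (14/3)·2 = 70.
Substituting, (35/3)·(c − 5) = 70, so c − 5 = 6 and c* = 11.
Then t − 2 = 6, so t* = 8.

c* = 11, t* = 8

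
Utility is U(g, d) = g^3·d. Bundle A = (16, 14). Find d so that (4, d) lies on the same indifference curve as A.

U(16, 14) = 57344.
Set U(4, d) = 57344 and solve.
With g = 4: 4^3 = 64, so d = 57344/64 = 896.
Check: U(4, 896) = 57344.

d = 896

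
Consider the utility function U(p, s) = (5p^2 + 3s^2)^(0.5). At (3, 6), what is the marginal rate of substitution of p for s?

For CES with ρ = 2, MRS = (5/3)·(s/p)^(-1).
At (3, 6): MRS = 5/6.
The indifference curve has slope −5/6 at this bundle.

MRS = 5/6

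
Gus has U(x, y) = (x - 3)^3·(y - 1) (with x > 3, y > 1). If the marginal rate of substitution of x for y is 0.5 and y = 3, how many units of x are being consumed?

x = 15

MU_x = 3·(x−3)^2·(y−1), MU_y = (x−3)^3.
MRS = (3/1)·(y−1)/(x−3).
Substitute y = 3: MRS = 6/(x − 3). Setting this equal to 0.5 gives x − 3 = 6/0.5 = 12, so x = 15.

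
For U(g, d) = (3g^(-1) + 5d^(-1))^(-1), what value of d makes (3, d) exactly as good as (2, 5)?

U depends on (g, d) only through S = 3g^(-1) + 5d^(-1), so equal utility means equal S. At (2, 5): S = 2.5.
With g = 3: 3·3^(-1) = 1, so 5d^(-1) = 2.5 − 1 = 1.5, i.e. d^(-1) = 0.3.
Hence d = 1/0.3 = 10/3.
Check: U(3, 10/3) = 0.4.

d = 10/3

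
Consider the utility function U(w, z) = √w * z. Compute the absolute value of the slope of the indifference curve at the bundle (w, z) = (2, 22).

MU_w = 0.5·w^(-0.5)·z and MU_z = √w.
MRS = MU_w/MU_z = (0.5)·z/w.
At (2, 22): MRS = 5.5.
So at (2, 22) the consumer would give up 5.5 units of z for one more unit of w.

MRS = 5.5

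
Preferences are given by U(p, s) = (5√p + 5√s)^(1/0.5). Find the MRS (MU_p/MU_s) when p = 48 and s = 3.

For CES with ρ = 0.5, MRS = √(s/p).
At (48, 3): MRS = 0.25.
So at (48, 3) the consumer would give up 0.25 units of s for one more unit of p.

MRS = 0.25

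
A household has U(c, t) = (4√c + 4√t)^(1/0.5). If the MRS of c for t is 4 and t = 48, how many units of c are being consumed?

For CES with ρ = 0.5, MRS = √(t/c).
Setting √(48/c) = 4 gives 48/c = 16 and c = 3.

c = 3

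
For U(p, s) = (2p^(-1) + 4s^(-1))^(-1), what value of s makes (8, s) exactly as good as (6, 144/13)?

U depends on (p, s) only through S = 2p^(-1) + 4s^(-1), so equal utility means equal S. At (6, 144/13): S = 25/36.
With p = 8: 2·8^(-1) = 0.25, so 4s^(-1) = 25/36 − 0.25 = 4/9, i.e. s^(-1) = 1/9.
Hence s = 1/(1/9) = 9.
Check: U(8, 9) = 1.44.

s = 9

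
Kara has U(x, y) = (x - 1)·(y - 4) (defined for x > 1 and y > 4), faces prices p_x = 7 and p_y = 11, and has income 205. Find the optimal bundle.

MU_x = (y−4), MU_y = (x−1).
MRS = (y−4)/(x−1).
Tangency: set MRS = p_x/p_y = 7/11.
So (y − 4)/(x − 1) = 7/11, i.e. (y − 4) = (7/11)·(x − 1).
Rewrite the budget in excess-of-subsistence terms: 7·(x − 1) + 11·(y − 4) = 205 − 7·1 − 11·4 = 154.
Substituting, 14·(x − 1) = 154, so x − 1 = 11 and x* = 12.
Then y − 4 = (7/11)·11 = 7, so y* = 11.

x* = 12, y* = 11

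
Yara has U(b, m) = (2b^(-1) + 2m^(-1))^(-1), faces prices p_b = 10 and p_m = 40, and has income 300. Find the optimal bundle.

b* = 10, m* = 5

For CES with ρ = -1, MRS = (m/b)^2.
Tangency: set MRS = p_b/p_m = 10/40 = 0.25.
So (m/b)^2 = 0.25; taking the square root, m/b = 0.5, i.e. m = 0.5·b.
Substitute into the budget 10·b + 40·m = 300: 30·b = 300, so b* = 10 and m* = 0.5·10 = 5.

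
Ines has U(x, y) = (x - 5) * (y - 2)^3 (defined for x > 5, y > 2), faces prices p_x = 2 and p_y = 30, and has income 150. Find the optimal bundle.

MU_x = (y−2)^3, MU_y = 3·(x−5)·(y−2)^2.
MRS = (1/3)·(y−2)/(x−5).
Tangency: set MRS = p_x/p_y = 2/30 = 1/15.
So (1/3)·(y − 2)/(x − 5) = 1/15, i.e. (y − 2) = 0.2·(x − 5).
Rewrite the budget in excess-of-subsistence terms: 2·(x − 5) + 30·(y − 2) = 150 − 2·5 − 30·2 = 80.
Substituting, 8·(x − 5) = 80, so x − 5 = 10 and x* = 15.
Then y − 2 = 0.2·10 = 2, so y* = 4.

x* = 15, y* = 4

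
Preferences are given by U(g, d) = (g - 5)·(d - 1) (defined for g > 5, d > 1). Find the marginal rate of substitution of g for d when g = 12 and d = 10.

MRS = 9/7

MU_g = (d−1), MU_d = (g−5).
MRS = (d−1)/(g−5).
At (12, 10): MRS = 9/7.
So at (12, 10) the consumer would give up 9/7 units of d for one more unit of g.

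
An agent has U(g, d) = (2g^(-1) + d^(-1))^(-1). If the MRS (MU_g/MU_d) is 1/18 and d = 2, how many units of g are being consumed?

g = 12

For CES with ρ = -1, MRS = (2/1)·(d/g)^2.
Setting (2/1)·(2/g)^2 = 1/18 gives (2/g)^2 = 1/36, so 2/g = 1/6 and g = 12.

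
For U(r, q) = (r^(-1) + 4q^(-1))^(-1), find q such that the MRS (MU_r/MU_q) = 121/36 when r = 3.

For CES with ρ = -1, MRS = (1/4)·(q/r)^2.
Setting (1/4)·(q/3)^2 = 121/36 gives (q/3)^2 = 121/9, so q/3 = 11/3 and q = 11.

q = 11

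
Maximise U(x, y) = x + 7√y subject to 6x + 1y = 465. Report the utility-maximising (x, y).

x* = 4, y* = 441

MU_x = 1, MU_y = 7/(2√y).
MRS = 1 ÷ (7/(2√y)).
Tangency: set MRS = p_x/p_y = 6/1 = 6.
MRS depends only on y: (2/7)·√y = 6 ⇒ √y = 6/(2/7) = 21 ⇒ y* = 441.
From the budget, 6·x = 465 − 1·441 = 24, so x* = 4.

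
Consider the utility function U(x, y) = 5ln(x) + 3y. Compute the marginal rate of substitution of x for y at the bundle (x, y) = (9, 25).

MRS = 5/27

MU_x = 5/x, MU_y = 3.
MRS = 5/x ÷ 3.
At (9, 25): MRS = 5/27.
So at (9, 25) the consumer would give up 5/27 units of y for one more unit of x.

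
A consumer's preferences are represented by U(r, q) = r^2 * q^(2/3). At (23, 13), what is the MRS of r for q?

MRS = 39/23

MU_r = 2·r·q^(2/3) and MU_q = 2/3·r^2·q^(-1/3).
MRS = MU_r/MU_q = (3)·q/r.
At (23, 13): MRS = 39/23.
So at (23, 13) the consumer would give up 39/23 units of q for one more unit of r.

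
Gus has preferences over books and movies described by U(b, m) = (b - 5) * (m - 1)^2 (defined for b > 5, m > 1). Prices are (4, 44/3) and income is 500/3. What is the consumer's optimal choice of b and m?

MU_b = (m−1)^2, MU_m = 2·(b−5)·(m−1).
MRS = (1/2)·(m−1)/(b−5).
Tangency: set MRS = p_b/p_m = 4/(44/3) = 3/11.
So (1/2)·(m − 1)/(b − 5) = 3/11, i.e. (m − 1) = (6/11)·(b − 5).
Rewrite the budget in excess-of-subsistence terms: 4·(b − 5) + (44/3)·(m − 1) = 500/3 − 4·5 − (44/3)·1 = 132.
Substituting, 12·(b − 5) = 132, so b − 5 = 11 and b* = 16.
Then m − 1 = (6/11)·11 = 6, so m* = 7.

b* = 16, m* = 7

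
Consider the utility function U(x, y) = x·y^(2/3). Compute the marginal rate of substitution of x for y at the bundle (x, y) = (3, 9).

MU_x = y^(2/3) and MU_y = 2/3·x·y^(-1/3).
MRS = MU_x/MU_y = (1.5)·y/x.
At (3, 9): MRS = 4.5.
So at (3, 9) the consumer would give up 4.5 units of y for one more unit of x.

MRS = 4.5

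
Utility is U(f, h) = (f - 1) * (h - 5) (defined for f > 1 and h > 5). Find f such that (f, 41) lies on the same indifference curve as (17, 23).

f = 9

U(17, 23) = 288.
Set U(f, 41) = 288 and solve.
With h = 41: (41 − 5) = 36, so (f − 1) = 288/36 = 8.
So f = 1 + 8 = 9.
Check: U(9, 41) = 288.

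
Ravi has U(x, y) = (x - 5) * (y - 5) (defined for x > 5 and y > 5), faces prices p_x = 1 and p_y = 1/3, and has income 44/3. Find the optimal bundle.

x* = 9, y* = 17

MU_x = (y−5), MU_y = (x−5).
MRS = (y−5)/(x−5).
Tangency: set MRS = p_x/p_y = 1/(1/3) = 3.
So (y − 5)/(x − 5) = 3, i.e. (y − 5) = 3·(x − 5).
Rewrite the budget in excess-of-subsistence terms: 1·(x − 5) + (1/3)·(y − 5) = 44/3 − 1·5 − (1/3)·5 = 8.
Substituting, 2·(x − 5) = 8, so x − 5 = 4 and x* = 9.
Then y − 5 = 3·4 = 12, so y* = 17.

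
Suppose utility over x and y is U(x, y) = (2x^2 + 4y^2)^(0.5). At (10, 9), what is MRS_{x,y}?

MRS = 5/9

For CES with ρ = 2, MRS = (2/4)·(y/x)^(-1).
At (10, 9): MRS = 5/9.
The indifference curve has slope −5/9 at this bundle.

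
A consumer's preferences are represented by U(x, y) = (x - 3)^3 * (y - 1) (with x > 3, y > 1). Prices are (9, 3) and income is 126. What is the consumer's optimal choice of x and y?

MU_x = 3·(x−3)^2·(y−1), MU_y = (x−3)^3.
MRS = (3/1)·(y−1)/(x−3).
Tangency: set MRS = p_x/p_y = 9/3 = 3.
So (3/1)·(y − 1)/(x − 3) = 3, i.e. (y − 1) = (x − 3).
Rewrite the budget in excess-of-subsistence terms: 9·(x − 3) + 3·(y − 1) = 126 − 9·3 − 3·1 = 96.
Substituting, 12·(x − 3) = 96, so x − 3 = 8 and x* = 11.
Then y − 1 = 8, so y* = 9.

x* = 11, y* = 9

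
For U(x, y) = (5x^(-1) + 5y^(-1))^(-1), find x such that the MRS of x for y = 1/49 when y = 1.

For CES with ρ = -1, MRS = (y/x)^2.
Setting (1/x)^2 = 1/49 gives 1/x = 1/7 and x = 7.

x = 7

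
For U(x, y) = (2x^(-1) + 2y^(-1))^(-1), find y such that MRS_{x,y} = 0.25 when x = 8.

y = 4

For CES with ρ = -1, MRS = (y/x)^2.
Setting (y/8)^2 = 0.25 gives y/8 = 0.5 and y = 4.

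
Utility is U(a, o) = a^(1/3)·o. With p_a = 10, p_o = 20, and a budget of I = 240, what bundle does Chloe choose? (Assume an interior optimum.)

a* = 6, o* = 9

MU_a = 1/3·a^(-2/3)·o and MU_o = a^(1/3).
MRS = MU_a/MU_o = (1/3)·o/a.
Tangency: set MRS = p_a/p_o = 10/20 = 0.5.
So (1/3)·o/a = 0.5, i.e. o = 1.5·a.
Substitute into the budget 10·a + 20·o = 240: 40·a = 240, so a* = 6.
Then o* = 1.5·6 = 9.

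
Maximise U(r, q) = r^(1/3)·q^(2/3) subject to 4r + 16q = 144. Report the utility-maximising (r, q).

r* = 12, q* = 6

MU_r = 1/3·r^(-2/3)·q^(2/3) and MU_q = 2/3·r^(1/3)·q^(-1/3).
MRS = MU_r/MU_q = (0.5)·q/r.
Tangency: set MRS = p_r/p_q = 4/16 = 0.25.
So (0.5)·q/r = 0.25, i.e. q = 0.5·r.
Substitute into the budget 4·r + 16·q = 144: 12·r = 144, so r* = 12.
Then q* = 0.5·12 = 6.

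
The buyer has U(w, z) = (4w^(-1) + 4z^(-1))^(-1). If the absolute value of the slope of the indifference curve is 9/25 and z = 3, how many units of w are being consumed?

For CES with ρ = -1, MRS = (z/w)^2.
Setting (3/w)^2 = 9/25 gives 3/w = 0.6 and w = 5.

w = 5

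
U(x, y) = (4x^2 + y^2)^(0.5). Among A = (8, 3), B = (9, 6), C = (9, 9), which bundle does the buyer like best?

Bundle C

Evaluate utility at each bundle:
U(A) = 16.279.
U(B) = 18.974.
U(C) = 20.125.
Highest utility is C, so C ≻ B ≻ A.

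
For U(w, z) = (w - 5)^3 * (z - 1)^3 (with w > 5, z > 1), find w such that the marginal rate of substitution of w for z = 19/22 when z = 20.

w = 27

MU_w = 3·(w−5)^2·(z−1)^3, MU_z = 3·(w−5)^3·(z−1)^2.
MRS = (z−1)/(w−5).
Substitute z = 20: MRS = 19/(w − 5). Setting this equal to 19/22 gives w − 5 = 19/(19/22) = 22, so w = 27.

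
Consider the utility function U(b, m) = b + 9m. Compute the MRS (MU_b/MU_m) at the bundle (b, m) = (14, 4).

MU_b = 1, MU_m = 9, so MRS = 1/9 at every bundle.
At (14, 4): MRS = 1/9.
That is, one extra unit of b is worth 1/9 units of m at the margin.

MRS = 1/9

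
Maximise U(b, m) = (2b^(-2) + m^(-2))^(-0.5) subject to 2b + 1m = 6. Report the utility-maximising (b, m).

b* = 2, m* = 2

For CES with ρ = -2, MRS = (2/1)·(m/b)^3.
Tangency: set MRS = p_b/p_m = 2/1 = 2.
So (m/b)^3 = 1; taking the cube root, m/b = 1, i.e. m = b.
Substitute into the budget 2·b + 1·m = 6: 3·b = 6, so b* = 2 and m* = 2.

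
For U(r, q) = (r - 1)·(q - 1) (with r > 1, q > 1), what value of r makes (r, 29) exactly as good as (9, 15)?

U(9, 15) = 112.
Set U(r, 29) = 112 and solve.
With q = 29: (29 − 1) = 28, so (r − 1) = 112/28 = 4.
So r = 1 + 4 = 5.
Check: U(5, 29) = 112.

r = 5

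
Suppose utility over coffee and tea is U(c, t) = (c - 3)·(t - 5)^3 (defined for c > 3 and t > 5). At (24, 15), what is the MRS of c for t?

MU_c = (t−5)^3, MU_t = 3·(c−3)·(t−5)^2.
MRS = (1/3)·(t−5)/(c−3).
At (24, 15): MRS = 10/63.
The indifference curve has slope −10/63 at this bundle.

MRS = 10/63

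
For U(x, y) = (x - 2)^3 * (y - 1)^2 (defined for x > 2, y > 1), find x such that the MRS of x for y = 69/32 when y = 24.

x = 18

MU_x = 3·(x−2)^2·(y−1)^2, MU_y = 2·(x−2)^3·(y−1).
MRS = (3/2)·(y−1)/(x−2).
Substitute y = 24: MRS = 34.5/(x − 2). Setting this equal to 69/32 gives x − 2 = 34.5/(69/32) = 16, so x = 18.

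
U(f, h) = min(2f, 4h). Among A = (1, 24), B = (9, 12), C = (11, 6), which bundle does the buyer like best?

Bundle C

Evaluate utility at each bundle:
U(A) = 2.
U(B) = 18.
U(C) = 22.
Highest utility is C, so C ≻ B ≻ A.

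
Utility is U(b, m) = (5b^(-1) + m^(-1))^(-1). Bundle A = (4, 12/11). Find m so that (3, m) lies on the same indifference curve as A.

U depends on (b, m) only through S = 5b^(-1) + m^(-1), so equal utility means equal S. At (4, 12/11): S = 13/6.
With b = 3: 5·3^(-1) = 5/3, so m^(-1) = 13/6 − 5/3 = 0.5.
Hence m = 1/0.5 = 2.
Check: U(3, 2) = 0.4615.

m = 2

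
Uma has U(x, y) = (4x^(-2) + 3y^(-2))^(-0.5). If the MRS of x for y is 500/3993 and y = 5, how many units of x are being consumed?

x = 11

For CES with ρ = -2, MRS = (4/3)·(y/x)^3.
Setting (4/3)·(5/x)^3 = 500/3993 gives (5/x)^3 = 125/1331, so 5/x = 5/11 and x = 11.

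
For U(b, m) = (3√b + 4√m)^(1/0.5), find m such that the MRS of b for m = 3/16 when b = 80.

m = 5

For CES with ρ = 0.5, MRS = (3/4)·√(m/b).
Setting (3/4)·√(m/80) = 3/16 gives √(m/80) = 0.25, so m/80 = 1/16 and m = 5.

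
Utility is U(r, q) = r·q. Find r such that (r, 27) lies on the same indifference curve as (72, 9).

U(72, 9) = 648.
Set U(r, 27) = 648 and solve.
With q = 27: r = 648/27 = 24.
Check: U(24, 27) = 648.

r = 24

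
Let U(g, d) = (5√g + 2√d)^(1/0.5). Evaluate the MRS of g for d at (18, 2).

MRS = 5/6

For CES with ρ = 0.5, MRS = (5/2)·√(d/g).
At (18, 2): MRS = 5/6.
The indifference curve has slope −5/6 at this bundle.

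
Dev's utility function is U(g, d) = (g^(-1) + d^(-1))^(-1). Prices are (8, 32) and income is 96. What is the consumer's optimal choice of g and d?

For CES with ρ = -1, MRS = (d/g)^2.
Tangency: set MRS = p_g/p_d = 8/32 = 0.25.
So (d/g)^2 = 0.25; taking the square root, d/g = 0.5, i.e. d = 0.5·g.
Substitute into the budget 8·g + 32·d = 96: 24·g = 96, so g* = 4 and d* = 0.5·4 = 2.

g* = 4, d* = 2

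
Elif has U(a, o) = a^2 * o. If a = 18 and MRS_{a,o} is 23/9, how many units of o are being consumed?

MU_a = 2·a·o and MU_o = a^2.
MRS = MU_a/MU_o = (2/1)·o/a.
Substitute a = 18: MRS = o/9. Setting o/9 = 23/9 gives o = (23/9)·9 = 23.

o = 23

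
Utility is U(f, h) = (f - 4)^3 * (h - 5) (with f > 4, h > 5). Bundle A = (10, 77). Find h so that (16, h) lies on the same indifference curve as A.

U(10, 77) = 15552.
Set U(16, h) = 15552 and solve.
With f = 16: (16 − 4)^3 = 1728, so (h − 5) = 15552/1728 = 9.
So h = 5 + 9 = 14.
Check: U(16, 14) = 15552.

h = 14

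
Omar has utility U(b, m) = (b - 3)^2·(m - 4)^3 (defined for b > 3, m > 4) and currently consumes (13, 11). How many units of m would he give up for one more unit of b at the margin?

MRS = 7/15

MU_b = 2·(b−3)·(m−4)^3, MU_m = 3·(b−3)^2·(m−4)^2.
MRS = (2/3)·(m−4)/(b−3).
At (13, 11): MRS = 7/15.
That is, one extra unit of b is worth 7/15 units of m at the margin.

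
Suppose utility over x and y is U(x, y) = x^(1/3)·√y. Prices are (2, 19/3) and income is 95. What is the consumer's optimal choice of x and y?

x* = 19, y* = 9

MU_x = 1/3·x^(-2/3)·√y and MU_y = 0.5·x^(1/3)·y^(-0.5).
MRS = MU_x/MU_y = (2/3)·y/x.
Tangency: set MRS = p_x/p_y = 2/(19/3) = 6/19.
So (2/3)·y/x = 6/19, i.e. y = (9/19)·x.
Substitute into the budget 2·x + (19/3)·y = 95: 5·x = 95, so x* = 19.
Then y* = (9/19)·19 = 9.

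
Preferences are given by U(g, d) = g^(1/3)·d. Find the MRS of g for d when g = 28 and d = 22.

MRS = 11/42

MU_g = 1/3·g^(-2/3)·d and MU_d = g^(1/3).
MRS = MU_g/MU_d = (1/3)·d/g.
At (28, 22): MRS = 11/42.
That is, one extra unit of g is worth 11/42 units of d at the margin.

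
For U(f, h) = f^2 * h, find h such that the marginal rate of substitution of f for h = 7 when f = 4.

MU_f = 2·f·h and MU_h = f^2.
MRS = MU_f/MU_h = (2/1)·h/f.
Substitute f = 4: MRS = h/2. Setting h/2 = 7 gives h = 7·2 = 14.

h = 14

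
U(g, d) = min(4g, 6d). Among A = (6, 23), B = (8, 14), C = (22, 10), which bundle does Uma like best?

Evaluate utility at each bundle:
U(A) = 24.
U(B) = 32.
U(C) = 60.
Highest utility is C, so C ≻ B ≻ A.

Bundle C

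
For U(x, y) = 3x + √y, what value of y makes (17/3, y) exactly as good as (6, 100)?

U(6, 100) = 28.
Set U(17/3, y) = 28 and solve.
With x = 17/3: √y = 28 − 3·17/3 = 11, so √y = 11 and y = 121.
Check: U(17/3, 121) = 28.

y = 121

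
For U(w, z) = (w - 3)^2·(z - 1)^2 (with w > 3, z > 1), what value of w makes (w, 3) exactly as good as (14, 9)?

U(14, 9) = 7744.
Set U(w, 3) = 7744 and solve.
With z = 3: (3 − 1)^2 = 4, so (w − 3)^2 = 7744/4 = 1936.
Taking the square root (with w > 3): w − 3 = 44, so w = 47.
Check: U(47, 3) = 7744.

w = 47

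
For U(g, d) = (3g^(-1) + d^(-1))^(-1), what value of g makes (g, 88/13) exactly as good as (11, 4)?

g = 8

U depends on (g, d) only through S = 3g^(-1) + d^(-1), so equal utility means equal S. At (11, 4): S = 23/44.
With d = 88/13: (88/13)^(-1) = 13/88, so 3g^(-1) = 23/44 − 13/88 = 0.375, i.e. g^(-1) = 0.125.
Hence g = 1/0.125 = 8.
Check: U(8, 88/13) = 1.913.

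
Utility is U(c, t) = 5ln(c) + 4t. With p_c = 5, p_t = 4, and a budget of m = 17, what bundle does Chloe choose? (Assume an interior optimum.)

MU_c = 5/c, MU_t = 4.
MRS = 5/c ÷ 4.
Tangency: set MRS = p_c/p_t = 5/4 = 1.25.
MRS depends only on c: 1.25/c = 1.25 ⇒ c* = 1.25/1.25 = 1.
From the budget, 4·t = 17 − 5·1 = 12, so t* = 3.

c* = 1, t* = 3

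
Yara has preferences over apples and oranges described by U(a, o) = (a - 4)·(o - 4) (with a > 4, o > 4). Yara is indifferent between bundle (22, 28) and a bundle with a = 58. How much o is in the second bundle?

U(22, 28) = 432.
Set U(58, o) = 432 and solve.
With a = 58: (58 − 4) = 54, so (o − 4) = 432/54 = 8.
So o = 4 + 8 = 12.
Check: U(58, 12) = 432.

o = 12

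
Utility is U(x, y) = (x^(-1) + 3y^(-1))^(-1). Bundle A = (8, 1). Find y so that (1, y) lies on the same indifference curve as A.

y = 24/17

U depends on (x, y) only through S = x^(-1) + 3y^(-1), so equal utility means equal S. At (8, 1): S = 3.125.
With x = 1: 1^(-1) = 1, so 3y^(-1) = 3.125 − 1 = 2.125, i.e. y^(-1) = 17/24.
Hence y = 1/(17/24) = 24/17.
Check: U(1, 24/17) = 0.32.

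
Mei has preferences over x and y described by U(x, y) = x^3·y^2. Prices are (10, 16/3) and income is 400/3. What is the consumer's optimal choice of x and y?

x* = 8, y* = 10

MU_x = 3·x^2·y^2 and MU_y = 2·x^3·y.
MRS = MU_x/MU_y = (3/2)·y/x.
Tangency: set MRS = p_x/p_y = 10/(16/3) = 1.875.
So (3/2)·y/x = 1.875, i.e. y = 1.25·x.
Substitute into the budget 10·x + (16/3)·y = 400/3: (50/3)·x = 400/3, so x* = 8.
Then y* = 1.25·8 = 10.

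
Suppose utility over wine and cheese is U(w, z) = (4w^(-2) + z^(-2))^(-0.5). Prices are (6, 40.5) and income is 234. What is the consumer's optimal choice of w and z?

For CES with ρ = -2, MRS = (4/1)·(z/w)^3.
Tangency: set MRS = p_w/p_z = 6/40.5 = 4/27.
So (z/w)^3 = 1/27; taking the cube root, z/w = 1/3, i.e. z = (1/3)·w.
Substitute into the budget 6·w + 40.5·z = 234: 19.5·w = 234, so w* = 12 and z* = (1/3)·12 = 4.

w* = 12, z* = 4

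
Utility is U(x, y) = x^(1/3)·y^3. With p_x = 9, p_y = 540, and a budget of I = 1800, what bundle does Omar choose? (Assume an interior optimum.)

MU_x = 1/3·x^(-2/3)·y^3 and MU_y = 3·x^(1/3)·y^2.
MRS = MU_x/MU_y = (1/9)·y/x.
Tangency: set MRS = p_x/p_y = 9/540 = 1/60.
So (1/9)·y/x = 1/60, i.e. y = 0.15·x.
Substitute into the budget 9·x + 540·y = 1800: 90·x = 1800, so x* = 20.
Then y* = 0.15·20 = 3.

x* = 20, y* = 3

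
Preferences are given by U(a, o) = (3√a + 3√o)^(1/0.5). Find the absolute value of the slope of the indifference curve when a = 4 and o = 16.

For CES with ρ = 0.5, MRS = √(o/a).
At (4, 16): MRS = 2.
The indifference curve has slope −2 at this bundle.

MRS = 2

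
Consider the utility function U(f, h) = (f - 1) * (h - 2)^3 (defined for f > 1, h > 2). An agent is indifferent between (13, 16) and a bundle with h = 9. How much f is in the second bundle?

U(13, 16) = 32928.
Set U(f, 9) = 32928 and solve.
With h = 9: (9 − 2)^3 = 343, so (f − 1) = 32928/343 = 96.
So f = 1 + 96 = 97.
Check: U(97, 9) = 32928.

f = 97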